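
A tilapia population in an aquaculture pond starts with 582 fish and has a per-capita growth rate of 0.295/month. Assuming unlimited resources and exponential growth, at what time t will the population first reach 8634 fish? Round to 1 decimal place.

Set N₀·e^(rt) = 8634: e^(0.295·t) = 8634/582 = 14.835.
0.295·t = ln(14.835) = 2.697, so t = 2.697/0.295 = 9.1423.

9.1 months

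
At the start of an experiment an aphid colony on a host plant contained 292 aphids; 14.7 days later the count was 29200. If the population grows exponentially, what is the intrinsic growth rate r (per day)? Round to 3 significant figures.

0.313 per day

From N(t) = N₀·e^(rt): e^(r·14.7) = 29200/292 = 100.
r·14.7 = ln(100) = 4.6052, so r = 4.6052/14.7 = 0.31328.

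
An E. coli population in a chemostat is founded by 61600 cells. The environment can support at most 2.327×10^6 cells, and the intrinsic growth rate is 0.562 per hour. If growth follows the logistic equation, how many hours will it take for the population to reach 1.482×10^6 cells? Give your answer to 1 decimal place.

7.4 hours

A = (K − N₀)/N₀ = (2.327×10^6 − 61600)/61600 = 36.776.
Solve 2.327×10^6/(1 + 36.776·e^(−0.562t)) = 1.482×10^6: 1 + 36.776·e^(−0.562t) = 1.5702, so e^(−0.562t) = 0.015504.
−0.562·t = ln(0.015504) = -4.1667, so t = 4.1667/0.562 = 7.414.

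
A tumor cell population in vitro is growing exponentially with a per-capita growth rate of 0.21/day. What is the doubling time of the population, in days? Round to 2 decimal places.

3.30 days

Doubling time t_d = ln(2)/r = 0.6931/0.21 = 3.3007.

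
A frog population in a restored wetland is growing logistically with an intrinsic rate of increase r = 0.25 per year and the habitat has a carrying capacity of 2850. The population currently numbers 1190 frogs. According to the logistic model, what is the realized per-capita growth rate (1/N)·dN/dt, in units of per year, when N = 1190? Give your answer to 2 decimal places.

0.15 per year

(1/N)·dN/dt = r(1 − N/K) = 0.25 × (1 − 1190/2850).
= 0.25 × 0.58246 = 0.14561.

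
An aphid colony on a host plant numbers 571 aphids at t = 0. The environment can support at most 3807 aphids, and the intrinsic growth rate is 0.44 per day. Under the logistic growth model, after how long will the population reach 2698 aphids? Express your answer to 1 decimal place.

6.0 days

A = (K − N₀)/N₀ = (3807 − 571)/571 = 5.6673.
Solve 3807/(1 + 5.6673·e^(−0.44t)) = 2698: 1 + 5.6673·e^(−0.44t) = 1.411, so e^(−0.44t) = 0.0725299.
−0.44·t = ln(0.0725299) = -2.6238, so t = 2.6238/0.44 = 5.9631.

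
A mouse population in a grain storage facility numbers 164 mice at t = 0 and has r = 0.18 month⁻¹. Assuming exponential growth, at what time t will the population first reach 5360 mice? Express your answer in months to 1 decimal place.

Set N₀·e^(rt) = 5360: e^(0.18·t) = 5360/164 = 32.683.
0.18·t = ln(32.683) = 3.4869, so t = 3.4869/0.18 = 19.371.

19.4 months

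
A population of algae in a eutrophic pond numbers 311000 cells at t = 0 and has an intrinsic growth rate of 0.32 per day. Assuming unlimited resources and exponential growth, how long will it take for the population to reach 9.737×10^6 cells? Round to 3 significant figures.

Set N₀·e^(rt) = 9.737×10^6: e^(0.32·t) = 9.737×10^6/311000 = 31.309.
0.32·t = ln(31.309) = 3.4439, so t = 3.4439/0.32 = 10.762.

10.8 days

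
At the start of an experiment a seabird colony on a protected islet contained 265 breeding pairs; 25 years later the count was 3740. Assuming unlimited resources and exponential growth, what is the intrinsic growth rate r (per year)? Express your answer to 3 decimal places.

0.106 per year

From N(t) = N₀·e^(rt): e^(r·25) = 3740/265 = 14.113.
r·25 = ln(14.113) = 2.6471, so r = 2.6471/25 = 0.10588.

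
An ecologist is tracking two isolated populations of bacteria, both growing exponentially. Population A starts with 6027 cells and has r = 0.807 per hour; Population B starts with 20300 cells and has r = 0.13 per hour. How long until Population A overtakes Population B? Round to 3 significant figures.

Set 6027·e^(0.807t) = 20300·e^(0.13t).
e^((0.807 − 0.13)t) = 20300/6027 → e^(0.677·t) = 3.3682.
0.677·t = ln(3.3682) = 1.2144, so t = 1.2144/0.677 = 1.7938.

1.79 hours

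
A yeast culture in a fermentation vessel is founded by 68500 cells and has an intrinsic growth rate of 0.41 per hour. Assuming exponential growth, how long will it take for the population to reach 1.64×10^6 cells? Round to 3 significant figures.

7.75 hours

Set N₀·e^(rt) = 1.64×10^6: e^(0.41·t) = 1.64×10^6/68500 = 23.942.
0.41·t = ln(23.942) = 3.1756, so t = 3.1756/0.41 = 7.7454.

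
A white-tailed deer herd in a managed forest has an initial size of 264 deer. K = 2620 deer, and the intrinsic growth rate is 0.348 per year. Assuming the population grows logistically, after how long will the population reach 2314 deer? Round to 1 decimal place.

A = (K − N₀)/N₀ = (2620 − 264)/264 = 8.9242.
Solve 2620/(1 + 8.9242·e^(−0.348t)) = 2314: 1 + 8.9242·e^(−0.348t) = 1.1322, so e^(−0.348t) = 0.0148179.
−0.348·t = ln(0.0148179) = -4.2119, so t = 4.2119/0.348 = 12.103.

12.1 years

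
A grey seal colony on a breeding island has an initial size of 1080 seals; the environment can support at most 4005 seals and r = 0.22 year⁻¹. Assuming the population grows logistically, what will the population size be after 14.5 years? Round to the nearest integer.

3603 seals

A = (K − N₀)/N₀ = (4005 − 1080)/1080 = 2.7083.
N(t) = K/(1 + A·e^(−rt)) = 4005/(1 + 2.7083×e^(−0.22×14.5)).
e^(−3.19) = 0.041172; denominator = 1 + 2.7083×0.041172 = 1.1115.
N = 4005/1.1115 = 3603.22.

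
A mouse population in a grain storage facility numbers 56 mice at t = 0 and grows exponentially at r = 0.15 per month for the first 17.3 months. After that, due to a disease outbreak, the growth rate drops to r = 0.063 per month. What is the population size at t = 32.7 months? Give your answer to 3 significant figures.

1980 mice

Phase 1: N(17.3) = 56·e^(0.15×17.3) = 56·e^2.595 = 750.209.
Phase 2 runs for 32.7 − 17.3 = 15.4 months at r = 0.063.
N(32.7) = 750.209·e^(0.063×15.4) = 750.209·e^0.9702 = 1979.41.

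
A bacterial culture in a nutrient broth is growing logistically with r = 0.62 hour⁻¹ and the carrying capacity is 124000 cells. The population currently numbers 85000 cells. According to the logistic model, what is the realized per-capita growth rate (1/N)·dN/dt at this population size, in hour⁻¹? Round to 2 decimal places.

0.20 per hour

(1/N)·dN/dt = r(1 − N/K) = 0.62 × (1 − 85000/124000).
= 0.62 × 0.31452 = 0.195.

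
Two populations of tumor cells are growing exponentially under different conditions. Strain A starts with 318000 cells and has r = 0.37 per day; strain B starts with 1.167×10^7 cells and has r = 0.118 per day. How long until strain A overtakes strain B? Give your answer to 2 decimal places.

14.30 days

Set 318000·e^(0.37t) = 1.167×10^7·e^(0.118t).
e^((0.37 − 0.118)t) = 1.167×10^7/318000 → e^(0.252·t) = 36.698.
0.252·t = ln(36.698) = 3.6027, so t = 3.6027/0.252 = 14.297.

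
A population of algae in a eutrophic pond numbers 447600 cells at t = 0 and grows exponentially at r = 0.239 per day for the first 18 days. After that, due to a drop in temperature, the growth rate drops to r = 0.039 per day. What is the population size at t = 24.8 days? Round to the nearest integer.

43092316 cells

Phase 1: N(18) = 447600·e^(0.239×18) = 447600·e^4.302 = 3.305407×10^7.
Phase 2 runs for 24.8 − 18 = 6.8 days at r = 0.039.
N(24.8) = 3.305407×10^7·e^(0.039×6.8) = 3.305407×10^7·e^0.2652 = 4.309232×10^7.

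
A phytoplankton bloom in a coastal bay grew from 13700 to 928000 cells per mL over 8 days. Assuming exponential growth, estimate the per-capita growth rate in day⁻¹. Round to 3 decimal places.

0.527 per day

From N(t) = N₀·e^(rt): e^(r·8) = 928000/13700 = 67.737.
r·8 = ln(67.737) = 4.2156, so r = 4.2156/8 = 0.52695.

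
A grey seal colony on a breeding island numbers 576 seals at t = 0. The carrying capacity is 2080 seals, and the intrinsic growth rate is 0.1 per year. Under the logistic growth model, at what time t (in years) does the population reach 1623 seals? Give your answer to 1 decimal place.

A = (K − N₀)/N₀ = (2080 − 576)/576 = 2.6111.
Solve 2080/(1 + 2.6111·e^(−0.1t)) = 1623: 1 + 2.6111·e^(−0.1t) = 1.2816, so e^(−0.1t) = 0.107838.
−0.1·t = ln(0.107838) = -2.2271, so t = 2.2271/0.1 = 22.271.

22.3 years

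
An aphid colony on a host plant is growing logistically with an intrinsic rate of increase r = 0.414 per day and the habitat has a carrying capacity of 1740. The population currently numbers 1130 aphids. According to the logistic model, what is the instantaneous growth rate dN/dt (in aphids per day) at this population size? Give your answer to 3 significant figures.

dN/dt = rN(1 − N/K) = 0.414 × 1130 × (1 − 1130/1740).
1 − 1130/1740 = 0.35057; dN/dt = 0.414 × 1130 × 0.35057 = 164.01.

164 aphids per day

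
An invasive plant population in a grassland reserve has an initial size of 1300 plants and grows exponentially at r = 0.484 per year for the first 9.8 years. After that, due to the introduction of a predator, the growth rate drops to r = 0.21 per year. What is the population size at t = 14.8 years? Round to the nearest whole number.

Phase 1: N(9.8) = 1300·e^(0.484×9.8) = 1300·e^4.743 = 149241.
Phase 2 runs for 14.8 − 9.8 = 5 years at r = 0.21.
N(14.8) = 149241·e^(0.21×5) = 149241·e^1.05 = 426479.

426479 plants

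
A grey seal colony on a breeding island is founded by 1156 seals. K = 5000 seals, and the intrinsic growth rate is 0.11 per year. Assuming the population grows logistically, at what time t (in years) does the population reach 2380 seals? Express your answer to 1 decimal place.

10.0 years

A = (K − N₀)/N₀ = (5000 − 1156)/1156 = 3.3253.
Solve 5000/(1 + 3.3253·e^(−0.11t)) = 2380: 1 + 3.3253·e^(−0.11t) = 2.1008, so e^(−0.11t) = 0.331054.
−0.11·t = ln(0.331054) = -1.1055, so t = 1.1055/0.11 = 10.05.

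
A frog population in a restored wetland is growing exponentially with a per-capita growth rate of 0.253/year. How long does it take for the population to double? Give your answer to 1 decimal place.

Doubling time t_d = ln(2)/r = 0.6931/0.253 = 2.7397.

2.7 years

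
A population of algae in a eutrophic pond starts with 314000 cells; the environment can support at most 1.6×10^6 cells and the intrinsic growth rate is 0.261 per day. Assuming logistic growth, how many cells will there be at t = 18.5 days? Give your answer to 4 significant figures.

A = (K − N₀)/N₀ = (1.6×10^6 − 314000)/314000 = 4.0955.
N(t) = K/(1 + A·e^(−rt)) = 1.6×10^6/(1 + 4.0955×e^(−0.261×18.5)).
e^(−4.829) = 0.0079985; denominator = 1 + 4.0955×0.0079985 = 1.0328.
N = 1.6×10^6/1.0328 = 1.549249×10^6.

1549000 cells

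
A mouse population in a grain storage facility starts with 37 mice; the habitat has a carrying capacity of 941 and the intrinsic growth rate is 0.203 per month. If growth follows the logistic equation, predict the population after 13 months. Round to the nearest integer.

343 mice

A = (K − N₀)/N₀ = (941 − 37)/37 = 24.432.
N(t) = K/(1 + A·e^(−rt)) = 941/(1 + 24.432×e^(−0.203×13)).
e^(−2.639) = 0.071433; denominator = 1 + 24.432×0.071433 = 2.7453.
N = 941/2.7453 = 342.771.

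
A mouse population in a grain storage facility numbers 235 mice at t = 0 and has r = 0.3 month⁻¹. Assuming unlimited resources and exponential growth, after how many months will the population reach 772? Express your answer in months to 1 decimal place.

Set N₀·e^(rt) = 772: e^(0.3·t) = 772/235 = 3.2851.
0.3·t = ln(3.2851) = 1.1894, so t = 1.1894/0.3 = 3.9647.

4.0 months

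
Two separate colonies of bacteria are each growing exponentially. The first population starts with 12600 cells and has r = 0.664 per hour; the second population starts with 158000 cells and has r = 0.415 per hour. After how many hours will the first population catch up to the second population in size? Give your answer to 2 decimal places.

10.16 hours

Set 12600·e^(0.664t) = 158000·e^(0.415t).
e^((0.664 − 0.415)t) = 158000/12600 → e^(0.249·t) = 12.54.
0.249·t = ln(12.54) = 2.5289, so t = 2.5289/0.249 = 10.156.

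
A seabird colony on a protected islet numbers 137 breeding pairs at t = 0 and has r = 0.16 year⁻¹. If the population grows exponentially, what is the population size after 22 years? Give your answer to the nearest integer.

N(t) = N₀·e^(rt) = 137 × e^(0.16×22) = 137 × e^3.52.
e^3.52 ≈ 33.784, so N ≈ 137 × 33.784 = 4628.47.

4628 breeding pairs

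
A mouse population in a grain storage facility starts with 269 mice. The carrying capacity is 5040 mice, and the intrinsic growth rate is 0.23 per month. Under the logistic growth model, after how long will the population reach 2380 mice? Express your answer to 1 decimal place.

A = (K − N₀)/N₀ = (5040 − 269)/269 = 17.736.
Solve 5040/(1 + 17.736·e^(−0.23t)) = 2380: 1 + 17.736·e^(−0.23t) = 2.1176, so e^(−0.23t) = 0.0630155.
−0.23·t = ln(0.0630155) = -2.7644, so t = 2.7644/0.23 = 12.019.

12.0 months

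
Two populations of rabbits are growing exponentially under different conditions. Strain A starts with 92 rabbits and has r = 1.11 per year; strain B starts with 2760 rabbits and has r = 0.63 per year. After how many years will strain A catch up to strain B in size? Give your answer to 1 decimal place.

Set 92·e^(1.11t) = 2760·e^(0.63t).
e^((1.11 − 0.63)t) = 2760/92 → e^(0.48·t) = 30.
0.48·t = ln(30) = 3.4012, so t = 3.4012/0.48 = 7.0858.

7.1 years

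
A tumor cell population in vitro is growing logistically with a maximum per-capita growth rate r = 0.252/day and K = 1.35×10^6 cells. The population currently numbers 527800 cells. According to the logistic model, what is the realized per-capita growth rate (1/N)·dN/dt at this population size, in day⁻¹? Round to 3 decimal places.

(1/N)·dN/dt = r(1 − N/K) = 0.252 × (1 − 527800/1.35×10^6).
= 0.252 × 0.60904 = 0.15348.

0.153 per day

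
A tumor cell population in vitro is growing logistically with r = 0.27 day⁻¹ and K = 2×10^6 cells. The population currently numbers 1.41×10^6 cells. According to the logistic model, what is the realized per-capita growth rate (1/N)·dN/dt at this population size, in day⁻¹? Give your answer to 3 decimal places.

0.080 per day

(1/N)·dN/dt = r(1 − N/K) = 0.27 × (1 − 1.41×10^6/2×10^6).
= 0.27 × 0.295 = 0.07965.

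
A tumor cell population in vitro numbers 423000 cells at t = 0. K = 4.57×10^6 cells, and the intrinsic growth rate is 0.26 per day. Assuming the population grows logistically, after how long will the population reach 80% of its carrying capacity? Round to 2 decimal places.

A = (K − N₀)/N₀ = (4.57×10^6 − 423000)/423000 = 9.8038.
Solve 4.57×10^6/(1 + 9.8038·e^(−0.26t)) = 3.656×10^6: 1 + 9.8038·e^(−0.26t) = 1.25, so e^(−0.26t) = 0.0255004.
−0.26·t = ln(0.0255004) = -3.6691, so t = 3.6691/0.26 = 14.112.

14.11 days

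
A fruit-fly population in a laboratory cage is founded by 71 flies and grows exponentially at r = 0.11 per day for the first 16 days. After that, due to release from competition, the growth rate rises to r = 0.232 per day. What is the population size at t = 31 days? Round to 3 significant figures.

13400 flies

Phase 1: N(16) = 71·e^(0.11×16) = 71·e^1.76 = 412.683.
Phase 2 runs for 31 − 16 = 15 days at r = 0.232.
N(31) = 412.683·e^(0.232×15) = 412.683·e^3.48 = 13395.6.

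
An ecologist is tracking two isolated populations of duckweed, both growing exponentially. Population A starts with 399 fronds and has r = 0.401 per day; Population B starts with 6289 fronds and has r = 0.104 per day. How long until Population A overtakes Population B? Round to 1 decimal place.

9.3 days

Set 399·e^(0.401t) = 6289·e^(0.104t).
e^((0.401 − 0.104)t) = 6289/399 → e^(0.297·t) = 15.762.
0.297·t = ln(15.762) = 2.7576, so t = 2.7576/0.297 = 9.2848.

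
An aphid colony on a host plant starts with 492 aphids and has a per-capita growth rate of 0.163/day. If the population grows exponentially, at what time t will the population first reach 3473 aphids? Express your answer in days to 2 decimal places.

Set N₀·e^(rt) = 3473: e^(0.163·t) = 3473/492 = 7.0589.
0.163·t = ln(7.0589) = 1.9543, so t = 1.9543/0.163 = 11.99.

11.99 days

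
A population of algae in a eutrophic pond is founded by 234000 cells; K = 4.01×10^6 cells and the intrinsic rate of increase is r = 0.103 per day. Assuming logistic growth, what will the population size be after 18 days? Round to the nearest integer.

1136889 cells

A = (K − N₀)/N₀ = (4.01×10^6 − 234000)/234000 = 16.137.
N(t) = K/(1 + A·e^(−rt)) = 4.01×10^6/(1 + 16.137×e^(−0.103×18)).
e^(−1.854) = 0.15661; denominator = 1 + 16.137×0.15661 = 3.5272.
N = 4.01×10^6/3.5272 = 1.136889×10^6.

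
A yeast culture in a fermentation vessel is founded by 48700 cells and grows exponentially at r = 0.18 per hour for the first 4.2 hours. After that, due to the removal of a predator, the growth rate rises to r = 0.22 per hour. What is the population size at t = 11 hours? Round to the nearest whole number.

Phase 1: N(4.2) = 48700·e^(0.18×4.2) = 48700·e^0.756 = 103718.
Phase 2 runs for 11 − 4.2 = 6.8 hours at r = 0.22.
N(11) = 103718·e^(0.22×6.8) = 103718·e^1.496 = 462978.

462978 cells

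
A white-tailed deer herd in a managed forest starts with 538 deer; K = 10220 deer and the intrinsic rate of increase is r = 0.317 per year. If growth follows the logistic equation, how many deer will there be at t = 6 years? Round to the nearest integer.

A = (K − N₀)/N₀ = (10220 − 538)/538 = 17.996.
N(t) = K/(1 + A·e^(−rt)) = 10220/(1 + 17.996×e^(−0.317×6)).
e^(−1.902) = 0.14927; denominator = 1 + 17.996×0.14927 = 3.6863.
N = 10220/3.6863 = 2772.43.

2772 deer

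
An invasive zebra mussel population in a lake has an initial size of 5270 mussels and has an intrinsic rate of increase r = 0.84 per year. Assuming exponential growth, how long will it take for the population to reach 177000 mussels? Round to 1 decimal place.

Set N₀·e^(rt) = 177000: e^(0.84·t) = 177000/5270 = 33.586.
0.84·t = ln(33.586) = 3.5141, so t = 3.5141/0.84 = 4.1835.

4.2 years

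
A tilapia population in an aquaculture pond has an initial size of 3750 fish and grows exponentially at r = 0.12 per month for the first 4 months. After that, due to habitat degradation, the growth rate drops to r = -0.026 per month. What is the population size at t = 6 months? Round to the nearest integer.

5753 fish

Phase 1: N(4) = 3750·e^(0.12×4) = 3750·e^0.48 = 6060.28.
Phase 2 runs for 6 − 4 = 2 months at r = -0.026.
N(6) = 6060.28·e^(-0.026×2) = 6060.28·e^-0.052 = 5753.2.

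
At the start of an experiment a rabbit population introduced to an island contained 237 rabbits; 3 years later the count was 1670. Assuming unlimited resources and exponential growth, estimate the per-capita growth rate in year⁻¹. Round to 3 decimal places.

From N(t) = N₀·e^(rt): e^(r·3) = 1670/237 = 7.0464.
r·3 = ln(7.0464) = 1.9525, so r = 1.9525/3 = 0.65084.

0.651 per year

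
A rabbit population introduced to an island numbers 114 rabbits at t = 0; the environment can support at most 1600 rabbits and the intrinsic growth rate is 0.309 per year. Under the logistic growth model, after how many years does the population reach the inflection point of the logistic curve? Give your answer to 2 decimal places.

8.31 years

Logistic growth is fastest at N = K/2 = 800.
A = (K − N₀)/N₀ = 13.035. Set K/(1 + A·e^(−rt)) = K/2 → A·e^(−rt) = 1.
e^(−0.309t) = 1/13.035 = 0.076716, so t = ln(13.035)/0.309 = 2.5676/0.309 = 8.3095.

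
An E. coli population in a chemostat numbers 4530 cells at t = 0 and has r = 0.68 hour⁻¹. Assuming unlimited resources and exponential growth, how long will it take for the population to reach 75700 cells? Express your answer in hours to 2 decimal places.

Set N₀·e^(rt) = 75700: e^(0.68·t) = 75700/4530 = 16.711.
0.68·t = ln(16.711) = 2.8161, so t = 2.8161/0.68 = 4.1413.

4.14 hours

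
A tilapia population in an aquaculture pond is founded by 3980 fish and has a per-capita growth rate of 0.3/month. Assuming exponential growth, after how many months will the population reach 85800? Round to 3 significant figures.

10.2 months

Set N₀·e^(rt) = 85800: e^(0.3·t) = 85800/3980 = 21.558.
0.3·t = ln(21.558) = 3.0707, so t = 3.0707/0.3 = 10.236.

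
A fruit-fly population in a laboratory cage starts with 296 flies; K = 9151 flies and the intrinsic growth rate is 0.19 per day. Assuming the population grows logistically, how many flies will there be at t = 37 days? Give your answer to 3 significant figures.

8910 flies

A = (K − N₀)/N₀ = (9151 − 296)/296 = 29.916.
N(t) = K/(1 + A·e^(−rt)) = 9151/(1 + 29.916×e^(−0.19×37)).
e^(−7.03) = 0.00088493; denominator = 1 + 29.916×0.00088493 = 1.0265.
N = 9151/1.0265 = 8914.99.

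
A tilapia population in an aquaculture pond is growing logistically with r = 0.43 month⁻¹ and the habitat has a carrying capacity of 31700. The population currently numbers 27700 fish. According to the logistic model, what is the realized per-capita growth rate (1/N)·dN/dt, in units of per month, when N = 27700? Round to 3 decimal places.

0.054 per month

(1/N)·dN/dt = r(1 − N/K) = 0.43 × (1 − 27700/31700).
= 0.43 × 0.12618 = 0.054259.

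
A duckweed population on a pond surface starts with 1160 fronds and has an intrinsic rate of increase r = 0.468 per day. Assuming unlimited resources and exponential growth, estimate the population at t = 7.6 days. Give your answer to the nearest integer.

40659 fronds

N(t) = N₀·e^(rt) = 1160 × e^(0.468×7.6) = 1160 × e^3.557.
e^3.557 ≈ 35.051, so N ≈ 1160 × 35.051 = 40659.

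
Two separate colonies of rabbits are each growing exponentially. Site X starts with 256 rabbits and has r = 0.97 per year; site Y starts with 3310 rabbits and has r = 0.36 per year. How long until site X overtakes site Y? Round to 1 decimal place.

Set 256·e^(0.97t) = 3310·e^(0.36t).
e^((0.97 − 0.36)t) = 3310/256 → e^(0.61·t) = 12.93.
0.61·t = ln(12.93) = 2.5595, so t = 2.5595/0.61 = 4.1959.

4.2 years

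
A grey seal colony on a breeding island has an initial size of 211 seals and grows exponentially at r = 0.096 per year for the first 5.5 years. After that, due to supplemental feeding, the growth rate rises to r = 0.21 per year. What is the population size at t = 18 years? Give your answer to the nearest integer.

Phase 1: N(5.5) = 211·e^(0.096×5.5) = 211·e^0.528 = 357.758.
Phase 2 runs for 18 − 5.5 = 12.5 years at r = 0.21.
N(18) = 357.758·e^(0.21×12.5) = 357.758·e^2.625 = 4938.7.

4939 seals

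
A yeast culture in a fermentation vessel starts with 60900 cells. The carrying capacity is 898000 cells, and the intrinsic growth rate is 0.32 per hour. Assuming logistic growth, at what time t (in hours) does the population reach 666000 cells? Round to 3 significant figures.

A = (K − N₀)/N₀ = (898000 − 60900)/60900 = 13.745.
Solve 898000/(1 + 13.745·e^(−0.32t)) = 666000: 1 + 13.745·e^(−0.32t) = 1.3483, so e^(−0.32t) = 0.0253427.
−0.32·t = ln(0.0253427) = -3.6753, so t = 3.6753/0.32 = 11.485.

11.5 hours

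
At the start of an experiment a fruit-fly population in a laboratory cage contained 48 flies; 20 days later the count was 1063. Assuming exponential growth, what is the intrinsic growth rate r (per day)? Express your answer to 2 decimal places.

From N(t) = N₀·e^(rt): e^(r·20) = 1063/48 = 22.146.
r·20 = ln(22.146) = 3.0976, so r = 3.0976/20 = 0.15488.

0.15 per day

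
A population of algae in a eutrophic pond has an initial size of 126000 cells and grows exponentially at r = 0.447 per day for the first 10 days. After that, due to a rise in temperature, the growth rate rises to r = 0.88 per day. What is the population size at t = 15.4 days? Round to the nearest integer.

1274777112 cells

Phase 1: N(10) = 126000·e^(0.447×10) = 126000·e^4.47 = 1.100695×10^7.
Phase 2 runs for 15.4 − 10 = 5.4 days at r = 0.88.
N(15.4) = 1.100695×10^7·e^(0.88×5.4) = 1.100695×10^7·e^4.752 = 1.274777×10^9.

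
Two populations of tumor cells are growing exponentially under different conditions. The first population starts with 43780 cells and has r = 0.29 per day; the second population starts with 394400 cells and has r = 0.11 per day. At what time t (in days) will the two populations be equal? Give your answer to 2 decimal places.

12.21 days

Set 43780·e^(0.29t) = 394400·e^(0.11t).
e^((0.29 − 0.11)t) = 394400/43780 → e^(0.18·t) = 9.0087.
0.18·t = ln(9.0087) = 2.1982, so t = 2.1982/0.18 = 12.212.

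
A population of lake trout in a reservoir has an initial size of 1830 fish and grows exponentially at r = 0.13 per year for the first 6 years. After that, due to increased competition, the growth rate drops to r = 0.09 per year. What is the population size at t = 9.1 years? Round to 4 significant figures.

5277 fish

Phase 1: N(6) = 1830·e^(0.13×6) = 1830·e^0.78 = 3992.09.
Phase 2 runs for 9.1 − 6 = 3.1 years at r = 0.09.
N(9.1) = 3992.09·e^(0.09×3.1) = 3992.09·e^0.279 = 5276.78.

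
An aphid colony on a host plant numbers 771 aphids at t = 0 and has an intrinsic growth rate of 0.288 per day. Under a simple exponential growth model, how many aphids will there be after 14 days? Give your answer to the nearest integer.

43464 aphids

N(t) = N₀·e^(rt) = 771 × e^(0.288×14) = 771 × e^4.032.
e^4.032 ≈ 56.374, so N ≈ 771 × 56.374 = 43464.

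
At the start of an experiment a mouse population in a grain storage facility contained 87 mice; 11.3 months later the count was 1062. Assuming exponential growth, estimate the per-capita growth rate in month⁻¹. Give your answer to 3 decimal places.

From N(t) = N₀·e^(rt): e^(r·11.3) = 1062/87 = 12.207.
r·11.3 = ln(12.207) = 2.502, so r = 2.502/11.3 = 0.22142.

0.221 per month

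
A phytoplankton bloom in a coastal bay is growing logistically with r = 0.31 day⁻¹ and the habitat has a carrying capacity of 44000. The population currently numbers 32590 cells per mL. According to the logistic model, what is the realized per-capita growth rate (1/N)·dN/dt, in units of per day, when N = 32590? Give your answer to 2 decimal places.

(1/N)·dN/dt = r(1 − N/K) = 0.31 × (1 − 32590/44000).
= 0.31 × 0.25932 = 0.080389.

0.08 per day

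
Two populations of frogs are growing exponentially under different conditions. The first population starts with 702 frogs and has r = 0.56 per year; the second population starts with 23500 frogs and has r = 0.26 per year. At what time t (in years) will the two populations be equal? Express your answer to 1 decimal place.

Set 702·e^(0.56t) = 23500·e^(0.26t).
e^((0.56 − 0.26)t) = 23500/702 → e^(0.3·t) = 33.476.
0.3·t = ln(33.476) = 3.5108, so t = 3.5108/0.3 = 11.703.

11.7 years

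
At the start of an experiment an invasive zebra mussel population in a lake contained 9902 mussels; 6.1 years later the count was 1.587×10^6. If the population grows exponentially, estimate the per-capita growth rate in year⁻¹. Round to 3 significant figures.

0.832 per year

From N(t) = N₀·e^(rt): e^(r·6.1) = 1.587×10^6/9902 = 160.27.
r·6.1 = ln(160.27) = 5.0769, so r = 5.0769/6.1 = 0.83227.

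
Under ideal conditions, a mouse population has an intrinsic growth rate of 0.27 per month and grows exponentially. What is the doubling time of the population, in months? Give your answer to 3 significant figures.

Doubling time t_d = ln(2)/r = 0.6931/0.27 = 2.5672.

2.57 months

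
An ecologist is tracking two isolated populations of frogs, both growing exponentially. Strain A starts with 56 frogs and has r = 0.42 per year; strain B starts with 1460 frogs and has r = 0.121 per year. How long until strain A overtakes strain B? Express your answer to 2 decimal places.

Set 56·e^(0.42t) = 1460·e^(0.121t).
e^((0.42 − 0.121)t) = 1460/56 → e^(0.299·t) = 26.071.
0.299·t = ln(26.071) = 3.2608, so t = 3.2608/0.299 = 10.906.

10.91 years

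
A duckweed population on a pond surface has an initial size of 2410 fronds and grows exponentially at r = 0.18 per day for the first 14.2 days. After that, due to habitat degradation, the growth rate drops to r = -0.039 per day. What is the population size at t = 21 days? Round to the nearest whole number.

Phase 1: N(14.2) = 2410·e^(0.18×14.2) = 2410·e^2.556 = 31050.9.
Phase 2 runs for 21 − 14.2 = 6.8 days at r = -0.039.
N(21) = 31050.9·e^(-0.039×6.8) = 31050.9·e^-0.2652 = 23817.6.

23818 fronds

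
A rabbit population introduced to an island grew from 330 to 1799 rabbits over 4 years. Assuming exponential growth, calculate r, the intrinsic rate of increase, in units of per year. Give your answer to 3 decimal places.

0.424 per year

From N(t) = N₀·e^(rt): e^(r·4) = 1799/330 = 5.4515.
r·4 = ln(5.4515) = 1.6959, so r = 1.6959/4 = 0.42397.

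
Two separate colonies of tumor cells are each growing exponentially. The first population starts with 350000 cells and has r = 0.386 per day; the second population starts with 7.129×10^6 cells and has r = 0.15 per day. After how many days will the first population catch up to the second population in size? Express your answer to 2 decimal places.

12.77 days

Set 350000·e^(0.386t) = 7.129×10^6·e^(0.15t).
e^((0.386 − 0.15)t) = 7.129×10^6/350000 → e^(0.236·t) = 20.369.
0.236·t = ln(20.369) = 3.014, so t = 3.014/0.236 = 12.771.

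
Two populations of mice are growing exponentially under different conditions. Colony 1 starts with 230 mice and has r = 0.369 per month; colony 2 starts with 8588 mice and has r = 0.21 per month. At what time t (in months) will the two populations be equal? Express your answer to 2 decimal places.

Set 230·e^(0.369t) = 8588·e^(0.21t).
e^((0.369 − 0.21)t) = 8588/230 → e^(0.159·t) = 37.339.
0.159·t = ln(37.339) = 3.62, so t = 3.62/0.159 = 22.768.

22.77 months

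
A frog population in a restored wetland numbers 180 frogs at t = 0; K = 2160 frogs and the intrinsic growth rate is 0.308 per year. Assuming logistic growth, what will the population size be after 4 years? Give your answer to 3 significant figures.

A = (K − N₀)/N₀ = (2160 − 180)/180 = 11.
N(t) = K/(1 + A·e^(−rt)) = 2160/(1 + 11×e^(−0.308×4)).
e^(−1.232) = 0.29171; denominator = 1 + 11×0.29171 = 4.2088.
N = 2160/4.2088 = 513.211.

513 frogs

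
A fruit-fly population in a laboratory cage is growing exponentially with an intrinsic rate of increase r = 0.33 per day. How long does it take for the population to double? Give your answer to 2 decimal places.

2.10 days

Doubling time t_d = ln(2)/r = 0.6931/0.33 = 2.1004.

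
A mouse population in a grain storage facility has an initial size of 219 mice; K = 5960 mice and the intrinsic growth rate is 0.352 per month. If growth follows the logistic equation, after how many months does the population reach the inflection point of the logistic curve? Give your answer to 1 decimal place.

9.3 months

Logistic growth is fastest at N = K/2 = 2980.
A = (K − N₀)/N₀ = 26.215. Set K/(1 + A·e^(−rt)) = K/2 → A·e^(−rt) = 1.
e^(−0.352t) = 1/26.215 = 0.0381467, so t = ln(26.215)/0.352 = 3.2663/0.352 = 9.2793.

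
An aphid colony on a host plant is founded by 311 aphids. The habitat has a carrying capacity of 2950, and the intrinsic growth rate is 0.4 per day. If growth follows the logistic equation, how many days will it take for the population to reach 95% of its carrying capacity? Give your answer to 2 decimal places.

12.71 days

A = (K − N₀)/N₀ = (2950 − 311)/311 = 8.4855.
Solve 2950/(1 + 8.4855·e^(−0.4t)) = 2802.5: 1 + 8.4855·e^(−0.4t) = 1.0526, so e^(−0.4t) = 0.00620251.
−0.4·t = ln(0.00620251) = -5.0828, so t = 5.0828/0.4 = 12.707.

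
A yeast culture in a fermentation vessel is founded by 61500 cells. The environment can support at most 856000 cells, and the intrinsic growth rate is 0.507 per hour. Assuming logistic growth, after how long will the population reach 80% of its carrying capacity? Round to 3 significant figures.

A = (K − N₀)/N₀ = (856000 − 61500)/61500 = 12.919.
Solve 856000/(1 + 12.919·e^(−0.507t)) = 684800: 1 + 12.919·e^(−0.507t) = 1.25, so e^(−0.507t) = 0.0193518.
−0.507·t = ln(0.0193518) = -3.945, so t = 3.945/0.507 = 7.781.

7.78 hours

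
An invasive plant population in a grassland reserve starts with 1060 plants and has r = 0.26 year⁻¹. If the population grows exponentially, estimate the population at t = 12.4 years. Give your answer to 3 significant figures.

N(t) = N₀·e^(rt) = 1060 × e^(0.26×12.4) = 1060 × e^3.224.
e^3.224 ≈ 25.128, so N ≈ 1060 × 25.128 = 26636.1.

26600 plants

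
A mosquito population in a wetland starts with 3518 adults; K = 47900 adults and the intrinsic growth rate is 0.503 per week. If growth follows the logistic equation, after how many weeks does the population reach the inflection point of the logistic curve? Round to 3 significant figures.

5.04 weeks

Logistic growth is fastest at N = K/2 = 23950.
A = (K − N₀)/N₀ = 12.616. Set K/(1 + A·e^(−rt)) = K/2 → A·e^(−rt) = 1.
e^(−0.503t) = 1/12.616 = 0.0792664, so t = ln(12.616)/0.503 = 2.5349/0.503 = 5.0396.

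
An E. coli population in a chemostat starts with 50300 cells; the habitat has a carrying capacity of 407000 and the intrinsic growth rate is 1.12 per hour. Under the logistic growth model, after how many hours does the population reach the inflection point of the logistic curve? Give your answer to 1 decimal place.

1.7 hours

Logistic growth is fastest at N = K/2 = 203500.
A = (K − N₀)/N₀ = 7.0915. Set K/(1 + A·e^(−rt)) = K/2 → A·e^(−rt) = 1.
e^(−1.12t) = 1/7.0915 = 0.141015, so t = ln(7.0915)/1.12 = 1.9589/1.12 = 1.749.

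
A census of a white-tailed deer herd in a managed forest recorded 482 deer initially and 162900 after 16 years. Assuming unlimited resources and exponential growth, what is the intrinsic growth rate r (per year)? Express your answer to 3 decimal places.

0.364 per year

From N(t) = N₀·e^(rt): e^(r·16) = 162900/482 = 337.97.
r·16 = ln(337.97) = 5.8229, so r = 5.8229/16 = 0.36393.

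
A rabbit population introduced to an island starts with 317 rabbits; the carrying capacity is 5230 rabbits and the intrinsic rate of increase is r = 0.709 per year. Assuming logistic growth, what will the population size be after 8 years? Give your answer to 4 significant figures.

A = (K − N₀)/N₀ = (5230 − 317)/317 = 15.498.
N(t) = K/(1 + A·e^(−rt)) = 5230/(1 + 15.498×e^(−0.709×8)).
e^(−5.672) = 0.003441; denominator = 1 + 15.498×0.003441 = 1.0533.
N = 5230/1.0533 = 4965.21.

4965 rabbits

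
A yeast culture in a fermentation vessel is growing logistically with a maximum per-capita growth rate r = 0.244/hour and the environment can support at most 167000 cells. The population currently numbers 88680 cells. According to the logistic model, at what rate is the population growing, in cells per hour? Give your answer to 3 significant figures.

dN/dt = rN(1 − N/K) = 0.244 × 88680 × (1 − 88680/167000).
1 − 88680/167000 = 0.46898; dN/dt = 0.244 × 88680 × 0.46898 = 10148.

10100 cells per hour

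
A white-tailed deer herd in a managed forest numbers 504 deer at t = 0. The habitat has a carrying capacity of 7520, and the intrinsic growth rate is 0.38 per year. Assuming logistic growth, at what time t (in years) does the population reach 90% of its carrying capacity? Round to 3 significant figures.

A = (K − N₀)/N₀ = (7520 − 504)/504 = 13.921.
Solve 7520/(1 + 13.921·e^(−0.38t)) = 6768: 1 + 13.921·e^(−0.38t) = 1.1111, so e^(−0.38t) = 0.00798176.
−0.38·t = ln(0.00798176) = -4.8306, so t = 4.8306/0.38 = 12.712.

12.7 years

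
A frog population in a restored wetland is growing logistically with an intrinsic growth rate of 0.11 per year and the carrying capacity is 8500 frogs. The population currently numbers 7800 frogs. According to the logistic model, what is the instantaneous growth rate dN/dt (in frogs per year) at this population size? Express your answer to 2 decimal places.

70.66 frogs per year

dN/dt = rN(1 − N/K) = 0.11 × 7800 × (1 − 7800/8500).
1 − 7800/8500 = 0.082353; dN/dt = 0.11 × 7800 × 0.082353 = 70.659.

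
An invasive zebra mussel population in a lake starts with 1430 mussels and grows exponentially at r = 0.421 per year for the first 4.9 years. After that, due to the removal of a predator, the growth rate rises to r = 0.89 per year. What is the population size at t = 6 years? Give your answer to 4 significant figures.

29950 mussels

Phase 1: N(4.9) = 1430·e^(0.421×4.9) = 1430·e^2.063 = 11252.3.
Phase 2 runs for 6 − 4.9 = 1.1 years at r = 0.89.
N(6) = 11252.3·e^(0.89×1.1) = 11252.3·e^0.979 = 29951.4.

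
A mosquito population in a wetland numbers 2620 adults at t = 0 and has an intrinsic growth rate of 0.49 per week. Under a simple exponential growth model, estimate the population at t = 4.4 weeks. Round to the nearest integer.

22628 adults

N(t) = N₀·e^(rt) = 2620 × e^(0.49×4.4) = 2620 × e^2.156.
e^2.156 ≈ 8.6365, so N ≈ 2620 × 8.6365 = 22627.7.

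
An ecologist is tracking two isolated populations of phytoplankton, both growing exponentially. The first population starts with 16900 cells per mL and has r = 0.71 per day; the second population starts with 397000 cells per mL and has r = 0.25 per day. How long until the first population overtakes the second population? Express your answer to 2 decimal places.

Set 16900·e^(0.71t) = 397000·e^(0.25t).
e^((0.71 − 0.25)t) = 397000/16900 → e^(0.46·t) = 23.491.
0.46·t = ln(23.491) = 3.1566, so t = 3.1566/0.46 = 6.8622.

6.86 days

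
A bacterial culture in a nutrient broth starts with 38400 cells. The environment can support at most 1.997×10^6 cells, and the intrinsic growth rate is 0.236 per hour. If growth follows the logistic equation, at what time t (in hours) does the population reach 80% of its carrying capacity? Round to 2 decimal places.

22.53 hours

A = (K − N₀)/N₀ = (1.997×10^6 − 38400)/38400 = 51.005.
Solve 1.997×10^6/(1 + 51.005·e^(−0.236t)) = 1.5976×10^6: 1 + 51.005·e^(−0.236t) = 1.25, so e^(−0.236t) = 0.00490146.
−0.236·t = ln(0.00490146) = -5.3182, so t = 5.3182/0.236 = 22.535.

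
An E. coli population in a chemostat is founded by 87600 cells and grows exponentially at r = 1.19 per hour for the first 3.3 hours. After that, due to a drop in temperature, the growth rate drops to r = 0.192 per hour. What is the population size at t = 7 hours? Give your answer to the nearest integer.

9046932 cells

Phase 1: N(3.3) = 87600·e^(1.19×3.3) = 87600·e^3.927 = 4.446093×10^6.
Phase 2 runs for 7 − 3.3 = 3.7 hours at r = 0.192.
N(7) = 4.446093×10^6·e^(0.192×3.7) = 4.446093×10^6·e^0.7104 = 9.046932×10^6.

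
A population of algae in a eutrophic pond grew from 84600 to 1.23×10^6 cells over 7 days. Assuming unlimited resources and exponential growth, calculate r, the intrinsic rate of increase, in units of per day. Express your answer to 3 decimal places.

0.382 per day

From N(t) = N₀·e^(rt): e^(r·7) = 1.23×10^6/84600 = 14.539.
r·7 = ln(14.539) = 2.6768, so r = 2.6768/7 = 0.38241.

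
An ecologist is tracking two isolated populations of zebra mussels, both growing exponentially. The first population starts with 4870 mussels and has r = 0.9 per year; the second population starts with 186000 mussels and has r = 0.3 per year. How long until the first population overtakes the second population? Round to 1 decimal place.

6.1 years

Set 4870·e^(0.9t) = 186000·e^(0.3t).
e^((0.9 − 0.3)t) = 186000/4870 → e^(0.6·t) = 38.193.
0.6·t = ln(38.193) = 3.6427, so t = 3.6427/0.6 = 6.0711.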